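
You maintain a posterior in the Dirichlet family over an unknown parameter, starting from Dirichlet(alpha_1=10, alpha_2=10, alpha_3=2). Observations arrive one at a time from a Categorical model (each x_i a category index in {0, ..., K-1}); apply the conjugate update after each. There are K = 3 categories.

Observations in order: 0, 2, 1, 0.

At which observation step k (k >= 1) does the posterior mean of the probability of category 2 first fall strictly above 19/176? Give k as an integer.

k = 2

obs 1: x=0 → posterior Dirichlet(11, 10, 2)
obs 2: x=2 → posterior Dirichlet(11, 10, 3)
obs 3: x=1 → posterior Dirichlet(11, 11, 3)
obs 4: x=0 → posterior Dirichlet(12, 11, 3)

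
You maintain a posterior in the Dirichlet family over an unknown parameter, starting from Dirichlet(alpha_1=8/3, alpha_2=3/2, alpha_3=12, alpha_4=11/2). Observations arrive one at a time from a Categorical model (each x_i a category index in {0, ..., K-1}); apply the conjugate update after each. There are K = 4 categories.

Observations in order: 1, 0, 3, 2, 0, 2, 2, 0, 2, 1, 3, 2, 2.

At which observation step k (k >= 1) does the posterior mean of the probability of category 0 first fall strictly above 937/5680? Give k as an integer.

obs 1: x=1 → posterior Dirichlet(8/3, 5/2, 12, 11/2)
obs 2: x=0 → posterior Dirichlet(11/3, 5/2, 12, 11/2)
obs 3: x=3 → posterior Dirichlet(11/3, 5/2, 12, 13/2)
obs 4: x=2 → posterior Dirichlet(11/3, 5/2, 13, 13/2)
obs 5: x=0 → posterior Dirichlet(14/3, 5/2, 13, 13/2)
obs 6: x=2 → posterior Dirichlet(14/3, 5/2, 14, 13/2)
obs 7: x=2 → posterior Dirichlet(14/3, 5/2, 15, 13/2)
obs 8: x=0 → posterior Dirichlet(17/3, 5/2, 15, 13/2)
obs 9: x=2 → posterior Dirichlet(17/3, 5/2, 16, 13/2)
obs 10: x=1 → posterior Dirichlet(17/3, 7/2, 16, 13/2)
obs 11: x=3 → posterior Dirichlet(17/3, 7/2, 16, 15/2)
obs 12: x=2 → posterior Dirichlet(17/3, 7/2, 17, 15/2)
obs 13: x=2 → posterior Dirichlet(17/3, 7/2, 18, 15/2)

k = 5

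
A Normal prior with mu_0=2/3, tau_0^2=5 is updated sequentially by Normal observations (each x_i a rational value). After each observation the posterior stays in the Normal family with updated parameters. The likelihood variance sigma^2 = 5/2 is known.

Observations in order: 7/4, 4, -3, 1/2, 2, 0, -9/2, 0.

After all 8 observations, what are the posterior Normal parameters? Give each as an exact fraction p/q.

mu_0=13/102, tau_0^2=5/17

obs 1: x=7/4 → posterior Normal(25/18, 5/3)
obs 2: x=4 → posterior Normal(73/30, 1)
obs 3: x=-3 → posterior Normal(37/42, 5/7)
obs 4: x=1/2 → posterior Normal(43/54, 5/9)
obs 5: x=2 → posterior Normal(67/66, 5/11)
obs 6: x=0 → posterior Normal(67/78, 5/13)
obs 7: x=-9/2 → posterior Normal(13/90, 1/3)
obs 8: x=0 → posterior Normal(13/102, 5/17)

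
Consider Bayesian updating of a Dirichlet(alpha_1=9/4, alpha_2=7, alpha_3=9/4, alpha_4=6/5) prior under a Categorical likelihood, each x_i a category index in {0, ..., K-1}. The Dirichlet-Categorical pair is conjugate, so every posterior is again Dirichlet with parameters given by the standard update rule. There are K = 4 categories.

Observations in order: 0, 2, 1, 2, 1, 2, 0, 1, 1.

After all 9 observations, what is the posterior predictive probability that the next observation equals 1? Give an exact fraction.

110/217

obs 1: x=0 → posterior Dirichlet(13/4, 7, 9/4, 6/5)
obs 2: x=2 → posterior Dirichlet(13/4, 7, 13/4, 6/5)
obs 3: x=1 → posterior Dirichlet(13/4, 8, 13/4, 6/5)
obs 4: x=2 → posterior Dirichlet(13/4, 8, 17/4, 6/5)
obs 5: x=1 → posterior Dirichlet(13/4, 9, 17/4, 6/5)
obs 6: x=2 → posterior Dirichlet(13/4, 9, 21/4, 6/5)
obs 7: x=0 → posterior Dirichlet(17/4, 9, 21/4, 6/5)
obs 8: x=1 → posterior Dirichlet(17/4, 10, 21/4, 6/5)
obs 9: x=1 → posterior Dirichlet(17/4, 11, 21/4, 6/5)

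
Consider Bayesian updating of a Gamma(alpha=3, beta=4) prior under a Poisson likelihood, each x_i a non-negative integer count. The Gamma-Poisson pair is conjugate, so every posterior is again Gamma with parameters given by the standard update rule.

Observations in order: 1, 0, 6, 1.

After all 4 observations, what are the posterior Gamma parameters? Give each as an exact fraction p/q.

alpha=11, beta=8

obs 1: x=1 → posterior Gamma(4, 5)
obs 2: x=0 → posterior Gamma(4, 6)
obs 3: x=6 → posterior Gamma(10, 7)
obs 4: x=1 → posterior Gamma(11, 8)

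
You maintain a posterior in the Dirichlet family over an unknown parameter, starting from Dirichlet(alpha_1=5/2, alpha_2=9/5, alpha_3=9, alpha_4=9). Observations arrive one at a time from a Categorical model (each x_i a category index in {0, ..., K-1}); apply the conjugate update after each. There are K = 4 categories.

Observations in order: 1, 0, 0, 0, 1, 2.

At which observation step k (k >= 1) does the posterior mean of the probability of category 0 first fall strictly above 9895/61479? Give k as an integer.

k = 3

obs 1: x=1 → posterior Dirichlet(5/2, 14/5, 9, 9)
obs 2: x=0 → posterior Dirichlet(7/2, 14/5, 9, 9)
obs 3: x=0 → posterior Dirichlet(9/2, 14/5, 9, 9)
obs 4: x=0 → posterior Dirichlet(11/2, 14/5, 9, 9)
obs 5: x=1 → posterior Dirichlet(11/2, 19/5, 9, 9)
obs 6: x=2 → posterior Dirichlet(11/2, 19/5, 10, 9)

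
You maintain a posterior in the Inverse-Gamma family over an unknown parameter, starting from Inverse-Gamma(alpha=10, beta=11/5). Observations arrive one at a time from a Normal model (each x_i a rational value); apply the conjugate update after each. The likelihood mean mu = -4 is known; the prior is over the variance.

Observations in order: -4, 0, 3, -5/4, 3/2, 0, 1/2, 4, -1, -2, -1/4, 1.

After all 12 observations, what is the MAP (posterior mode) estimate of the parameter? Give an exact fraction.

obs 1: x=-4 → posterior Inverse-Gamma(21/2, 11/5)
obs 2: x=0 → posterior Inverse-Gamma(11, 51/5)
obs 3: x=3 → posterior Inverse-Gamma(23/2, 347/10)
obs 4: x=-5/4 → posterior Inverse-Gamma(12, 6157/160)
obs 5: x=3/2 → posterior Inverse-Gamma(25/2, 8577/160)
obs 6: x=0 → posterior Inverse-Gamma(13, 9857/160)
obs 7: x=1/2 → posterior Inverse-Gamma(27/2, 11477/160)
obs 8: x=4 → posterior Inverse-Gamma(14, 16597/160)
obs 9: x=-1 → posterior Inverse-Gamma(29/2, 17317/160)
obs 10: x=-2 → posterior Inverse-Gamma(15, 17637/160)
obs 11: x=-1/4 → posterior Inverse-Gamma(31/2, 9381/80)
obs 12: x=1 → posterior Inverse-Gamma(16, 10381/80)

10381/1360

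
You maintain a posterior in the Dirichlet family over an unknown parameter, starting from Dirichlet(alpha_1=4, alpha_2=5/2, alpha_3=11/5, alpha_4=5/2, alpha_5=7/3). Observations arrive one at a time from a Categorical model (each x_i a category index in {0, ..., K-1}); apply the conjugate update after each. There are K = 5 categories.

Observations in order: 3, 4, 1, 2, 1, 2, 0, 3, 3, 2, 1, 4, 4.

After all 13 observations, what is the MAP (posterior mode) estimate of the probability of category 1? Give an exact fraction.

obs 1: x=3 → posterior Dirichlet(4, 5/2, 11/5, 7/2, 7/3)
obs 2: x=4 → posterior Dirichlet(4, 5/2, 11/5, 7/2, 10/3)
obs 3: x=1 → posterior Dirichlet(4, 7/2, 11/5, 7/2, 10/3)
obs 4: x=2 → posterior Dirichlet(4, 7/2, 16/5, 7/2, 10/3)
obs 5: x=1 → posterior Dirichlet(4, 9/2, 16/5, 7/2, 10/3)
obs 6: x=2 → posterior Dirichlet(4, 9/2, 21/5, 7/2, 10/3)
obs 7: x=0 → posterior Dirichlet(5, 9/2, 21/5, 7/2, 10/3)
obs 8: x=3 → posterior Dirichlet(5, 9/2, 21/5, 9/2, 10/3)
obs 9: x=3 → posterior Dirichlet(5, 9/2, 21/5, 11/2, 10/3)
obs 10: x=2 → posterior Dirichlet(5, 9/2, 26/5, 11/2, 10/3)
obs 11: x=1 → posterior Dirichlet(5, 11/2, 26/5, 11/2, 10/3)
obs 12: x=4 → posterior Dirichlet(5, 11/2, 26/5, 11/2, 13/3)
obs 13: x=4 → posterior Dirichlet(5, 11/2, 26/5, 11/2, 16/3)

135/646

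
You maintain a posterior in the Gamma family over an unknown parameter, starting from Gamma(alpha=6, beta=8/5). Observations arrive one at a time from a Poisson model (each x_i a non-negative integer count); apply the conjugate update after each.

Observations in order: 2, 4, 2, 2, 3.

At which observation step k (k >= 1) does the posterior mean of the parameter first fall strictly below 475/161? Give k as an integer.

k = 4

obs 1: x=2 → posterior Gamma(8, 13/5)
obs 2: x=4 → posterior Gamma(12, 18/5)
obs 3: x=2 → posterior Gamma(14, 23/5)
obs 4: x=2 → posterior Gamma(16, 28/5)
obs 5: x=3 → posterior Gamma(19, 33/5)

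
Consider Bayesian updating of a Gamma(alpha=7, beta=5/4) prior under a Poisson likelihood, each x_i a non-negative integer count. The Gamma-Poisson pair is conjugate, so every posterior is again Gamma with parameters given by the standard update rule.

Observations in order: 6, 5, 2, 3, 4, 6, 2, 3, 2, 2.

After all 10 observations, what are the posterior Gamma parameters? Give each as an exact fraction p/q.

alpha=42, beta=45/4

obs 1: x=6 → posterior Gamma(13, 9/4)
obs 2: x=5 → posterior Gamma(18, 13/4)
obs 3: x=2 → posterior Gamma(20, 17/4)
obs 4: x=3 → posterior Gamma(23, 21/4)
obs 5: x=4 → posterior Gamma(27, 25/4)
obs 6: x=6 → posterior Gamma(33, 29/4)
obs 7: x=2 → posterior Gamma(35, 33/4)
obs 8: x=3 → posterior Gamma(38, 37/4)
obs 9: x=2 → posterior Gamma(40, 41/4)
obs 10: x=2 → posterior Gamma(42, 45/4)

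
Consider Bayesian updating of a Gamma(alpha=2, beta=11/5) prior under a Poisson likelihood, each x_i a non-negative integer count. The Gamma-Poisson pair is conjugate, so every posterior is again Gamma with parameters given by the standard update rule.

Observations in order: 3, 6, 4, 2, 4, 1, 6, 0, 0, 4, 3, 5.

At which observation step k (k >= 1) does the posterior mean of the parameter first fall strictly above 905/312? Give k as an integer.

obs 1: x=3 → posterior Gamma(5, 16/5)
obs 2: x=6 → posterior Gamma(11, 21/5)
obs 3: x=4 → posterior Gamma(15, 26/5)
obs 4: x=2 → posterior Gamma(17, 31/5)
obs 5: x=4 → posterior Gamma(21, 36/5)
obs 6: x=1 → posterior Gamma(22, 41/5)
obs 7: x=6 → posterior Gamma(28, 46/5)
obs 8: x=0 → posterior Gamma(28, 51/5)
obs 9: x=0 → posterior Gamma(28, 56/5)
obs 10: x=4 → posterior Gamma(32, 61/5)
obs 11: x=3 → posterior Gamma(35, 66/5)
obs 12: x=5 → posterior Gamma(40, 71/5)

k = 5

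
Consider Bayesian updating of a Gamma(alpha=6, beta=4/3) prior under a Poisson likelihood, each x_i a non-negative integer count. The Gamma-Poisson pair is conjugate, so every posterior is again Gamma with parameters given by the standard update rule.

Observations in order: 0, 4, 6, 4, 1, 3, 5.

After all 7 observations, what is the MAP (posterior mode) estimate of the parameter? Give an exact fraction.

obs 1: x=0 → posterior Gamma(6, 7/3)
obs 2: x=4 → posterior Gamma(10, 10/3)
obs 3: x=6 → posterior Gamma(16, 13/3)
obs 4: x=4 → posterior Gamma(20, 16/3)
obs 5: x=1 → posterior Gamma(21, 19/3)
obs 6: x=3 → posterior Gamma(24, 22/3)
obs 7: x=5 → posterior Gamma(29, 25/3)

84/25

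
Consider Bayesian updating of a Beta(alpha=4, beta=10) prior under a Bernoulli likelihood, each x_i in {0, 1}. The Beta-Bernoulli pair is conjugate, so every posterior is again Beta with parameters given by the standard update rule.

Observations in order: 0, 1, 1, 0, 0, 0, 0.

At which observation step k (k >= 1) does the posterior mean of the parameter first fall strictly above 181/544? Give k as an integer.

obs 1: x=0 → posterior Beta(4, 11)
obs 2: x=1 → posterior Beta(5, 11)
obs 3: x=1 → posterior Beta(6, 11)
obs 4: x=0 → posterior Beta(6, 12)
obs 5: x=0 → posterior Beta(6, 13)
obs 6: x=0 → posterior Beta(6, 14)
obs 7: x=0 → posterior Beta(6, 15)

k = 3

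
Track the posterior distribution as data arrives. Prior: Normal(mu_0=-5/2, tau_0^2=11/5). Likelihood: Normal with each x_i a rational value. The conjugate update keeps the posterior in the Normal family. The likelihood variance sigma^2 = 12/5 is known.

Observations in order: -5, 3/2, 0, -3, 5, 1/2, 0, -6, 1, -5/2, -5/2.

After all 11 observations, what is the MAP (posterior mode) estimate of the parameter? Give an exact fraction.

obs 1: x=-5 → posterior Normal(-85/23, 132/115)
obs 2: x=3/2 → posterior Normal(-137/68, 66/85)
obs 3: x=0 → posterior Normal(-137/90, 44/75)
obs 4: x=-3 → posterior Normal(-29/16, 33/70)
obs 5: x=5 → posterior Normal(-93/134, 132/335)
obs 6: x=1/2 → posterior Normal(-41/78, 22/65)
obs 7: x=0 → posterior Normal(-41/89, 132/445)
obs 8: x=-6 → posterior Normal(-107/100, 33/125)
obs 9: x=1 → posterior Normal(-32/37, 44/185)
obs 10: x=-5/2 → posterior Normal(-247/244, 66/305)
obs 11: x=-5/2 → posterior Normal(-151/133, 132/665)

-151/133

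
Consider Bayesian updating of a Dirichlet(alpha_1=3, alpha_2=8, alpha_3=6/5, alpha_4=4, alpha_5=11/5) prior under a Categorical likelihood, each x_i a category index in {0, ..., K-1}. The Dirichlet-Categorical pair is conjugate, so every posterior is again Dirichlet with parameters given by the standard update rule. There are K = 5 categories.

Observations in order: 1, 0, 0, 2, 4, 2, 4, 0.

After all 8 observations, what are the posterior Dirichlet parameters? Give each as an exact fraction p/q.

alpha_1=6, alpha_2=9, alpha_3=16/5, alpha_4=4, alpha_5=21/5

obs 1: x=1 → posterior Dirichlet(3, 9, 6/5, 4, 11/5)
obs 2: x=0 → posterior Dirichlet(4, 9, 6/5, 4, 11/5)
obs 3: x=0 → posterior Dirichlet(5, 9, 6/5, 4, 11/5)
obs 4: x=2 → posterior Dirichlet(5, 9, 11/5, 4, 11/5)
obs 5: x=4 → posterior Dirichlet(5, 9, 11/5, 4, 16/5)
obs 6: x=2 → posterior Dirichlet(5, 9, 16/5, 4, 16/5)
obs 7: x=4 → posterior Dirichlet(5, 9, 16/5, 4, 21/5)
obs 8: x=0 → posterior Dirichlet(6, 9, 16/5, 4, 21/5)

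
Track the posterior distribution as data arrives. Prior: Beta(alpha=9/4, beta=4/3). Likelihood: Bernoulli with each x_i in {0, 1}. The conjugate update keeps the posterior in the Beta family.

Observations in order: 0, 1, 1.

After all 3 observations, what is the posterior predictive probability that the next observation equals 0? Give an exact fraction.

28/79

obs 1: x=0 → posterior Beta(9/4, 7/3)
obs 2: x=1 → posterior Beta(13/4, 7/3)
obs 3: x=1 → posterior Beta(17/4, 7/3)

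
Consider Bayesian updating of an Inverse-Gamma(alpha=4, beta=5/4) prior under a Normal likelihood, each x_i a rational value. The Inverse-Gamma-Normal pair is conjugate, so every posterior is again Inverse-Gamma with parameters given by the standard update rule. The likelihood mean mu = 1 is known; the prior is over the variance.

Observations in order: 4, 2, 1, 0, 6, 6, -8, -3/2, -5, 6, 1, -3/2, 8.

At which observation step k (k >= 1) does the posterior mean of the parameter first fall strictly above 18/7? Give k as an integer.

obs 1: x=4 → posterior Inverse-Gamma(9/2, 23/4)
obs 2: x=2 → posterior Inverse-Gamma(5, 25/4)
obs 3: x=1 → posterior Inverse-Gamma(11/2, 25/4)
obs 4: x=0 → posterior Inverse-Gamma(6, 27/4)
obs 5: x=6 → posterior Inverse-Gamma(13/2, 77/4)
obs 6: x=6 → posterior Inverse-Gamma(7, 127/4)
obs 7: x=-8 → posterior Inverse-Gamma(15/2, 289/4)
obs 8: x=-3/2 → posterior Inverse-Gamma(8, 603/8)
obs 9: x=-5 → posterior Inverse-Gamma(17/2, 747/8)
obs 10: x=6 → posterior Inverse-Gamma(9, 847/8)
obs 11: x=1 → posterior Inverse-Gamma(19/2, 847/8)
obs 12: x=-3/2 → posterior Inverse-Gamma(10, 109)
obs 13: x=8 → posterior Inverse-Gamma(21/2, 267/2)

k = 5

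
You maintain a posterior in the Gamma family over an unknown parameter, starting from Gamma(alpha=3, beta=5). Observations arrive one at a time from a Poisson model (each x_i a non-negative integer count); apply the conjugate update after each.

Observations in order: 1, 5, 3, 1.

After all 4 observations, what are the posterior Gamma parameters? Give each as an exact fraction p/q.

obs 1: x=1 → posterior Gamma(4, 6)
obs 2: x=5 → posterior Gamma(9, 7)
obs 3: x=3 → posterior Gamma(12, 8)
obs 4: x=1 → posterior Gamma(13, 9)

alpha=13, beta=9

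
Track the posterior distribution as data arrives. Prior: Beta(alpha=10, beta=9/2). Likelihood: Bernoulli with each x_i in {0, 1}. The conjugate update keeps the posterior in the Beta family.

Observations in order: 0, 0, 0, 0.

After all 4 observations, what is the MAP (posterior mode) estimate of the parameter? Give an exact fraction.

6/11

obs 1: x=0 → posterior Beta(10, 11/2)
obs 2: x=0 → posterior Beta(10, 13/2)
obs 3: x=0 → posterior Beta(10, 15/2)
obs 4: x=0 → posterior Beta(10, 17/2)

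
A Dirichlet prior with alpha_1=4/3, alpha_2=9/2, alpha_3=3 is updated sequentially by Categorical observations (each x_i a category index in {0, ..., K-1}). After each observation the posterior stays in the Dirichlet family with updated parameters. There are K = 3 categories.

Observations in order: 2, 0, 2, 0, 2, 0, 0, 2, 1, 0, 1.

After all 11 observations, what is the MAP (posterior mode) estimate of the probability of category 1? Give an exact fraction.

33/101

obs 1: x=2 → posterior Dirichlet(4/3, 9/2, 4)
obs 2: x=0 → posterior Dirichlet(7/3, 9/2, 4)
obs 3: x=2 → posterior Dirichlet(7/3, 9/2, 5)
obs 4: x=0 → posterior Dirichlet(10/3, 9/2, 5)
obs 5: x=2 → posterior Dirichlet(10/3, 9/2, 6)
obs 6: x=0 → posterior Dirichlet(13/3, 9/2, 6)
obs 7: x=0 → posterior Dirichlet(16/3, 9/2, 6)
obs 8: x=2 → posterior Dirichlet(16/3, 9/2, 7)
obs 9: x=1 → posterior Dirichlet(16/3, 11/2, 7)
obs 10: x=0 → posterior Dirichlet(19/3, 11/2, 7)
obs 11: x=1 → posterior Dirichlet(19/3, 13/2, 7)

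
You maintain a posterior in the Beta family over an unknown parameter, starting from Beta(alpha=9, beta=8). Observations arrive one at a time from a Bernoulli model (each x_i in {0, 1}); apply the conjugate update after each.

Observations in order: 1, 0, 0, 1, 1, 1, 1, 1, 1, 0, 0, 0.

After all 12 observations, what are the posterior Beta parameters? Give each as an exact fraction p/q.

obs 1: x=1 → posterior Beta(10, 8)
obs 2: x=0 → posterior Beta(10, 9)
obs 3: x=0 → posterior Beta(10, 10)
obs 4: x=1 → posterior Beta(11, 10)
obs 5: x=1 → posterior Beta(12, 10)
obs 6: x=1 → posterior Beta(13, 10)
obs 7: x=1 → posterior Beta(14, 10)
obs 8: x=1 → posterior Beta(15, 10)
obs 9: x=1 → posterior Beta(16, 10)
obs 10: x=0 → posterior Beta(16, 11)
obs 11: x=0 → posterior Beta(16, 12)
obs 12: x=0 → posterior Beta(16, 13)

alpha=16, beta=13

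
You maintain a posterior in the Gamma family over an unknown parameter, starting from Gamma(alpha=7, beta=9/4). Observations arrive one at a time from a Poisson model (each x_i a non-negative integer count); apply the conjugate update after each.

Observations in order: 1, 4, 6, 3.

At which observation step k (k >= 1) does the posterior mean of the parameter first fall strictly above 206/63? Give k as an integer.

obs 1: x=1 → posterior Gamma(8, 13/4)
obs 2: x=4 → posterior Gamma(12, 17/4)
obs 3: x=6 → posterior Gamma(18, 21/4)
obs 4: x=3 → posterior Gamma(21, 25/4)

k = 3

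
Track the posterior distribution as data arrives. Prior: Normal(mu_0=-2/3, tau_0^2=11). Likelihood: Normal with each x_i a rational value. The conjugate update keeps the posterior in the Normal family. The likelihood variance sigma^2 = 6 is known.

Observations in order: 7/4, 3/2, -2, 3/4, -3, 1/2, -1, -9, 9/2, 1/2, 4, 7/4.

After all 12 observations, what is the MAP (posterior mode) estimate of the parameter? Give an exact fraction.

obs 1: x=7/4 → posterior Normal(61/68, 66/17)
obs 2: x=3/2 → posterior Normal(127/112, 33/14)
obs 3: x=-2 → posterior Normal(1/4, 22/13)
obs 4: x=3/4 → posterior Normal(9/25, 33/25)
obs 5: x=-3 → posterior Normal(-15/61, 66/61)
obs 6: x=1/2 → posterior Normal(-19/144, 11/12)
obs 7: x=-1 → posterior Normal(-41/166, 66/83)
obs 8: x=-9 → posterior Normal(-239/188, 33/47)
obs 9: x=9/2 → posterior Normal(-2/3, 22/35)
obs 10: x=1/2 → posterior Normal(-129/232, 33/58)
obs 11: x=4 → posterior Normal(-41/254, 66/127)
obs 12: x=7/4 → posterior Normal(-5/552, 11/23)

-5/552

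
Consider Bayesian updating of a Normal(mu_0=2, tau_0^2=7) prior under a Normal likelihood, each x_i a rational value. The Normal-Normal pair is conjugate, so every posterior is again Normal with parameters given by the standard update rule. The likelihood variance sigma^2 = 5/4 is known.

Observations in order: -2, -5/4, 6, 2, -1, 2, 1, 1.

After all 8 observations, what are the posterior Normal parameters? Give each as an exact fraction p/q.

mu_0=227/229, tau_0^2=35/229

obs 1: x=-2 → posterior Normal(-46/33, 35/33)
obs 2: x=-5/4 → posterior Normal(-81/61, 35/61)
obs 3: x=6 → posterior Normal(87/89, 35/89)
obs 4: x=2 → posterior Normal(11/9, 35/117)
obs 5: x=-1 → posterior Normal(23/29, 7/29)
obs 6: x=2 → posterior Normal(171/173, 35/173)
obs 7: x=1 → posterior Normal(199/201, 35/201)
obs 8: x=1 → posterior Normal(227/229, 35/229)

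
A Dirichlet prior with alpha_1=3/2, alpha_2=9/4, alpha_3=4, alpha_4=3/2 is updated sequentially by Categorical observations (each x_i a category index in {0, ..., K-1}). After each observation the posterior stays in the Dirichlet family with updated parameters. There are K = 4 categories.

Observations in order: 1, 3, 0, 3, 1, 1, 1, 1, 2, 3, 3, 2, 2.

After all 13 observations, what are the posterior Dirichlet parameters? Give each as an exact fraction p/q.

obs 1: x=1 → posterior Dirichlet(3/2, 13/4, 4, 3/2)
obs 2: x=3 → posterior Dirichlet(3/2, 13/4, 4, 5/2)
obs 3: x=0 → posterior Dirichlet(5/2, 13/4, 4, 5/2)
obs 4: x=3 → posterior Dirichlet(5/2, 13/4, 4, 7/2)
obs 5: x=1 → posterior Dirichlet(5/2, 17/4, 4, 7/2)
obs 6: x=1 → posterior Dirichlet(5/2, 21/4, 4, 7/2)
obs 7: x=1 → posterior Dirichlet(5/2, 25/4, 4, 7/2)
obs 8: x=1 → posterior Dirichlet(5/2, 29/4, 4, 7/2)
obs 9: x=2 → posterior Dirichlet(5/2, 29/4, 5, 7/2)
obs 10: x=3 → posterior Dirichlet(5/2, 29/4, 5, 9/2)
obs 11: x=3 → posterior Dirichlet(5/2, 29/4, 5, 11/2)
obs 12: x=2 → posterior Dirichlet(5/2, 29/4, 6, 11/2)
obs 13: x=2 → posterior Dirichlet(5/2, 29/4, 7, 11/2)

alpha_1=5/2, alpha_2=29/4, alpha_3=7, alpha_4=11/2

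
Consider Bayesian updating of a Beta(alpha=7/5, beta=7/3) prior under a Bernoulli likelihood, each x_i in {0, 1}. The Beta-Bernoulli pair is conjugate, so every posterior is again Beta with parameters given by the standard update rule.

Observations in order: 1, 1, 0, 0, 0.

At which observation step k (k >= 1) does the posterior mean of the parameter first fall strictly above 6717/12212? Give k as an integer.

k = 2

obs 1: x=1 → posterior Beta(12/5, 7/3)
obs 2: x=1 → posterior Beta(17/5, 7/3)
obs 3: x=0 → posterior Beta(17/5, 10/3)
obs 4: x=0 → posterior Beta(17/5, 13/3)
obs 5: x=0 → posterior Beta(17/5, 16/3)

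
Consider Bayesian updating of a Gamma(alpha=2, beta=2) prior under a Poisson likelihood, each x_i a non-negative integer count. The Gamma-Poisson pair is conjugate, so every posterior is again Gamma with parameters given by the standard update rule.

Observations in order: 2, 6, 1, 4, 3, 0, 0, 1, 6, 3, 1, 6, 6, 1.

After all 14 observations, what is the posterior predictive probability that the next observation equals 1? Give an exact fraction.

15714065604581868176526019321365475027340586702077952/81152820641272625991922463475488672334362661535406513

obs 1: x=2 → posterior Gamma(4, 3)
obs 2: x=6 → posterior Gamma(10, 4)
obs 3: x=1 → posterior Gamma(11, 5)
obs 4: x=4 → posterior Gamma(15, 6)
obs 5: x=3 → posterior Gamma(18, 7)
obs 6: x=0 → posterior Gamma(18, 8)
obs 7: x=0 → posterior Gamma(18, 9)
obs 8: x=1 → posterior Gamma(19, 10)
obs 9: x=6 → posterior Gamma(25, 11)
obs 10: x=3 → posterior Gamma(28, 12)
obs 11: x=1 → posterior Gamma(29, 13)
obs 12: x=6 → posterior Gamma(35, 14)
obs 13: x=6 → posterior Gamma(41, 15)
obs 14: x=1 → posterior Gamma(42, 16)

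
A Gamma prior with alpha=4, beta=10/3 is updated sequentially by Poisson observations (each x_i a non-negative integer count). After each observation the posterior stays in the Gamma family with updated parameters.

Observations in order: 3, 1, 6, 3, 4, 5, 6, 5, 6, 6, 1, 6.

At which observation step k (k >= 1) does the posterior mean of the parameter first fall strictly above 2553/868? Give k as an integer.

k = 7

obs 1: x=3 → posterior Gamma(7, 13/3)
obs 2: x=1 → posterior Gamma(8, 16/3)
obs 3: x=6 → posterior Gamma(14, 19/3)
obs 4: x=3 → posterior Gamma(17, 22/3)
obs 5: x=4 → posterior Gamma(21, 25/3)
obs 6: x=5 → posterior Gamma(26, 28/3)
obs 7: x=6 → posterior Gamma(32, 31/3)
obs 8: x=5 → posterior Gamma(37, 34/3)
obs 9: x=6 → posterior Gamma(43, 37/3)
obs 10: x=6 → posterior Gamma(49, 40/3)
obs 11: x=1 → posterior Gamma(50, 43/3)
obs 12: x=6 → posterior Gamma(56, 46/3)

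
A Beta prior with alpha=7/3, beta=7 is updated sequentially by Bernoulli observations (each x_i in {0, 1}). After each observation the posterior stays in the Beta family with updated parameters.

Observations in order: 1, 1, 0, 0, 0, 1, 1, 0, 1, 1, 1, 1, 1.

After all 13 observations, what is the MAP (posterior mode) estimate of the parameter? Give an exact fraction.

31/61

obs 1: x=1 → posterior Beta(10/3, 7)
obs 2: x=1 → posterior Beta(13/3, 7)
obs 3: x=0 → posterior Beta(13/3, 8)
obs 4: x=0 → posterior Beta(13/3, 9)
obs 5: x=0 → posterior Beta(13/3, 10)
obs 6: x=1 → posterior Beta(16/3, 10)
obs 7: x=1 → posterior Beta(19/3, 10)
obs 8: x=0 → posterior Beta(19/3, 11)
obs 9: x=1 → posterior Beta(22/3, 11)
obs 10: x=1 → posterior Beta(25/3, 11)
obs 11: x=1 → posterior Beta(28/3, 11)
obs 12: x=1 → posterior Beta(31/3, 11)
obs 13: x=1 → posterior Beta(34/3, 11)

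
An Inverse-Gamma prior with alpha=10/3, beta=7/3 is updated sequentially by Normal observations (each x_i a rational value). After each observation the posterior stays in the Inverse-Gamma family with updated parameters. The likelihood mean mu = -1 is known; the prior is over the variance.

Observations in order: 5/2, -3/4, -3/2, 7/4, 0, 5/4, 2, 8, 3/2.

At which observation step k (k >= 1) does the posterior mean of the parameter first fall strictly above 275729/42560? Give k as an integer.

obs 1: x=5/2 → posterior Inverse-Gamma(23/6, 203/24)
obs 2: x=-3/4 → posterior Inverse-Gamma(13/3, 815/96)
obs 3: x=-3/2 → posterior Inverse-Gamma(29/6, 827/96)
obs 4: x=7/4 → posterior Inverse-Gamma(16/3, 595/48)
obs 5: x=0 → posterior Inverse-Gamma(35/6, 619/48)
obs 6: x=5/4 → posterior Inverse-Gamma(19/3, 1481/96)
obs 7: x=2 → posterior Inverse-Gamma(41/6, 1913/96)
obs 8: x=8 → posterior Inverse-Gamma(22/3, 5801/96)
obs 9: x=3/2 → posterior Inverse-Gamma(47/6, 6101/96)

k = 8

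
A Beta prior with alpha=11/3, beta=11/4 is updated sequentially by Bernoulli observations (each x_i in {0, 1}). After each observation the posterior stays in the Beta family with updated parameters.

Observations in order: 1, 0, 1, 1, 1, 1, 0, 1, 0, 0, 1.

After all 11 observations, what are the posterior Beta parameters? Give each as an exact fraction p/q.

alpha=32/3, beta=27/4

obs 1: x=1 → posterior Beta(14/3, 11/4)
obs 2: x=0 → posterior Beta(14/3, 15/4)
obs 3: x=1 → posterior Beta(17/3, 15/4)
obs 4: x=1 → posterior Beta(20/3, 15/4)
obs 5: x=1 → posterior Beta(23/3, 15/4)
obs 6: x=1 → posterior Beta(26/3, 15/4)
obs 7: x=0 → posterior Beta(26/3, 19/4)
obs 8: x=1 → posterior Beta(29/3, 19/4)
obs 9: x=0 → posterior Beta(29/3, 23/4)
obs 10: x=0 → posterior Beta(29/3, 27/4)
obs 11: x=1 → posterior Beta(32/3, 27/4)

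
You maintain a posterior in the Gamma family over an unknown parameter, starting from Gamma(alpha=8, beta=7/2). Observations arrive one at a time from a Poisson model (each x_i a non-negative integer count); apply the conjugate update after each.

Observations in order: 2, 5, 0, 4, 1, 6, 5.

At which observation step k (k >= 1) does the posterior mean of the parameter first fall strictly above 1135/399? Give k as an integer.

obs 1: x=2 → posterior Gamma(10, 9/2)
obs 2: x=5 → posterior Gamma(15, 11/2)
obs 3: x=0 → posterior Gamma(15, 13/2)
obs 4: x=4 → posterior Gamma(19, 15/2)
obs 5: x=1 → posterior Gamma(20, 17/2)
obs 6: x=6 → posterior Gamma(26, 19/2)
obs 7: x=5 → posterior Gamma(31, 21/2)

k = 7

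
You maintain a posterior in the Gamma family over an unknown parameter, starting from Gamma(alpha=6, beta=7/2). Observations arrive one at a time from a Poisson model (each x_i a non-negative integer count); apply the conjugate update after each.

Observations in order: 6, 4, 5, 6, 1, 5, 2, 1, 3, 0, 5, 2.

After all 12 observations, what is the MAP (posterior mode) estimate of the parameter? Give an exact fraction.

90/31

obs 1: x=6 → posterior Gamma(12, 9/2)
obs 2: x=4 → posterior Gamma(16, 11/2)
obs 3: x=5 → posterior Gamma(21, 13/2)
obs 4: x=6 → posterior Gamma(27, 15/2)
obs 5: x=1 → posterior Gamma(28, 17/2)
obs 6: x=5 → posterior Gamma(33, 19/2)
obs 7: x=2 → posterior Gamma(35, 21/2)
obs 8: x=1 → posterior Gamma(36, 23/2)
obs 9: x=3 → posterior Gamma(39, 25/2)
obs 10: x=0 → posterior Gamma(39, 27/2)
obs 11: x=5 → posterior Gamma(44, 29/2)
obs 12: x=2 → posterior Gamma(46, 31/2)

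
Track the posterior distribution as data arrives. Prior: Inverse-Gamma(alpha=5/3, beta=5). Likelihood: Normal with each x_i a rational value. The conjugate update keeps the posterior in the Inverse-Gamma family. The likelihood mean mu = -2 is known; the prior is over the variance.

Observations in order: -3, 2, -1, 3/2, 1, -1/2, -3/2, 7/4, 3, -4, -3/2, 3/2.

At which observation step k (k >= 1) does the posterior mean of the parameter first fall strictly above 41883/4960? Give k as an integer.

k = 9

obs 1: x=-3 → posterior Inverse-Gamma(13/6, 11/2)
obs 2: x=2 → posterior Inverse-Gamma(8/3, 27/2)
obs 3: x=-1 → posterior Inverse-Gamma(19/6, 14)
obs 4: x=3/2 → posterior Inverse-Gamma(11/3, 161/8)
obs 5: x=1 → posterior Inverse-Gamma(25/6, 197/8)
obs 6: x=-1/2 → posterior Inverse-Gamma(14/3, 103/4)
obs 7: x=-3/2 → posterior Inverse-Gamma(31/6, 207/8)
obs 8: x=7/4 → posterior Inverse-Gamma(17/3, 1053/32)
obs 9: x=3 → posterior Inverse-Gamma(37/6, 1453/32)
obs 10: x=-4 → posterior Inverse-Gamma(20/3, 1517/32)
obs 11: x=-3/2 → posterior Inverse-Gamma(43/6, 1521/32)
obs 12: x=3/2 → posterior Inverse-Gamma(23/3, 1717/32)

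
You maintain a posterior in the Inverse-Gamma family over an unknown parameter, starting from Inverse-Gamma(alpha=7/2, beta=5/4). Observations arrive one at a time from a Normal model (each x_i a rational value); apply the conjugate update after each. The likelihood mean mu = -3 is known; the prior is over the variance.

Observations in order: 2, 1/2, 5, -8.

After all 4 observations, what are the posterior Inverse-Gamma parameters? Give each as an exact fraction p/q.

obs 1: x=2 → posterior Inverse-Gamma(4, 55/4)
obs 2: x=1/2 → posterior Inverse-Gamma(9/2, 159/8)
obs 3: x=5 → posterior Inverse-Gamma(5, 415/8)
obs 4: x=-8 → posterior Inverse-Gamma(11/2, 515/8)

alpha=11/2, beta=515/8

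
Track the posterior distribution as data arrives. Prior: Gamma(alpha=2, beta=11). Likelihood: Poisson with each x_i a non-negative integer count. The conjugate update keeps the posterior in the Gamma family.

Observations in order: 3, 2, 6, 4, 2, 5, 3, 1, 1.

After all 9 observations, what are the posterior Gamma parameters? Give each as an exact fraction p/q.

alpha=29, beta=20

obs 1: x=3 → posterior Gamma(5, 12)
obs 2: x=2 → posterior Gamma(7, 13)
obs 3: x=6 → posterior Gamma(13, 14)
obs 4: x=4 → posterior Gamma(17, 15)
obs 5: x=2 → posterior Gamma(19, 16)
obs 6: x=5 → posterior Gamma(24, 17)
obs 7: x=3 → posterior Gamma(27, 18)
obs 8: x=1 → posterior Gamma(28, 19)
obs 9: x=1 → posterior Gamma(29, 20)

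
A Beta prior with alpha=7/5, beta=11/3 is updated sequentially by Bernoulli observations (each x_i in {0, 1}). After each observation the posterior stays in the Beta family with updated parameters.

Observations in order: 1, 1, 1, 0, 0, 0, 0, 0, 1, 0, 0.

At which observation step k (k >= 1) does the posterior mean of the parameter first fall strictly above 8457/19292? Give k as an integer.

k = 2

obs 1: x=1 → posterior Beta(12/5, 11/3)
obs 2: x=1 → posterior Beta(17/5, 11/3)
obs 3: x=1 → posterior Beta(22/5, 11/3)
obs 4: x=0 → posterior Beta(22/5, 14/3)
obs 5: x=0 → posterior Beta(22/5, 17/3)
obs 6: x=0 → posterior Beta(22/5, 20/3)
obs 7: x=0 → posterior Beta(22/5, 23/3)
obs 8: x=0 → posterior Beta(22/5, 26/3)
obs 9: x=1 → posterior Beta(27/5, 26/3)
obs 10: x=0 → posterior Beta(27/5, 29/3)
obs 11: x=0 → posterior Beta(27/5, 32/3)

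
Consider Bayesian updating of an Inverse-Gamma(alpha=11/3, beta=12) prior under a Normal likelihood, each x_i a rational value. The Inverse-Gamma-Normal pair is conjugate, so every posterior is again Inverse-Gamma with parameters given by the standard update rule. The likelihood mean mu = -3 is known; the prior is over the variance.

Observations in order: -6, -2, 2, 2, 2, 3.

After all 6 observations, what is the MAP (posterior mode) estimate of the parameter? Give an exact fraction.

obs 1: x=-6 → posterior Inverse-Gamma(25/6, 33/2)
obs 2: x=-2 → posterior Inverse-Gamma(14/3, 17)
obs 3: x=2 → posterior Inverse-Gamma(31/6, 59/2)
obs 4: x=2 → posterior Inverse-Gamma(17/3, 42)
obs 5: x=2 → posterior Inverse-Gamma(37/6, 109/2)
obs 6: x=3 → posterior Inverse-Gamma(20/3, 145/2)

435/46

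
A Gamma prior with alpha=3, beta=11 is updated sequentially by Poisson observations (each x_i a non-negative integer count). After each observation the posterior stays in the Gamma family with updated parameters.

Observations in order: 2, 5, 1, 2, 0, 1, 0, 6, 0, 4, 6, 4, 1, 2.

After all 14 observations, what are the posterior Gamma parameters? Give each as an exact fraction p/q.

alpha=37, beta=25

obs 1: x=2 → posterior Gamma(5, 12)
obs 2: x=5 → posterior Gamma(10, 13)
obs 3: x=1 → posterior Gamma(11, 14)
obs 4: x=2 → posterior Gamma(13, 15)
obs 5: x=0 → posterior Gamma(13, 16)
obs 6: x=1 → posterior Gamma(14, 17)
obs 7: x=0 → posterior Gamma(14, 18)
obs 8: x=6 → posterior Gamma(20, 19)
obs 9: x=0 → posterior Gamma(20, 20)
obs 10: x=4 → posterior Gamma(24, 21)
obs 11: x=6 → posterior Gamma(30, 22)
obs 12: x=4 → posterior Gamma(34, 23)
obs 13: x=1 → posterior Gamma(35, 24)
obs 14: x=2 → posterior Gamma(37, 25)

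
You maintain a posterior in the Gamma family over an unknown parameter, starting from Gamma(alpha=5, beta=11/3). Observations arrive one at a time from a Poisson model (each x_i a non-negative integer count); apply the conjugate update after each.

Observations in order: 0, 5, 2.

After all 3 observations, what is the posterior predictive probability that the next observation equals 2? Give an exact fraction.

obs 1: x=0 → posterior Gamma(5, 14/3)
obs 2: x=5 → posterior Gamma(10, 17/3)
obs 3: x=2 → posterior Gamma(12, 20/3)

2875392000000000000/11592836324538749809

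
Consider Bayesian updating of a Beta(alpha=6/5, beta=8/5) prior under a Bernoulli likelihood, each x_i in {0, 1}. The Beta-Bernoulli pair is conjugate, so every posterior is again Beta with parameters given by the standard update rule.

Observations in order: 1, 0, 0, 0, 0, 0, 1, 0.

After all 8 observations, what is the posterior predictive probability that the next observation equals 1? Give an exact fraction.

8/27

obs 1: x=1 → posterior Beta(11/5, 8/5)
obs 2: x=0 → posterior Beta(11/5, 13/5)
obs 3: x=0 → posterior Beta(11/5, 18/5)
obs 4: x=0 → posterior Beta(11/5, 23/5)
obs 5: x=0 → posterior Beta(11/5, 28/5)
obs 6: x=0 → posterior Beta(11/5, 33/5)
obs 7: x=1 → posterior Beta(16/5, 33/5)
obs 8: x=0 → posterior Beta(16/5, 38/5)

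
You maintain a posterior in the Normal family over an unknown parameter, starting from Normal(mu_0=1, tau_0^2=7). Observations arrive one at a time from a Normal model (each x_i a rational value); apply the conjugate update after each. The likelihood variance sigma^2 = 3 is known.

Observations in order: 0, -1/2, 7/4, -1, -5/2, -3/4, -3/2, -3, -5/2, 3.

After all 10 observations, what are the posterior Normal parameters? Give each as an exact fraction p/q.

mu_0=-46/73, tau_0^2=21/73

obs 1: x=0 → posterior Normal(3/10, 21/10)
obs 2: x=-1/2 → posterior Normal(-1/34, 21/17)
obs 3: x=7/4 → posterior Normal(47/96, 7/8)
obs 4: x=-1 → posterior Normal(19/124, 21/31)
obs 5: x=-5/2 → posterior Normal(-51/152, 21/38)
obs 6: x=-3/4 → posterior Normal(-2/5, 7/15)
obs 7: x=-3/2 → posterior Normal(-57/104, 21/52)
obs 8: x=-3 → posterior Normal(-99/118, 21/59)
obs 9: x=-5/2 → posterior Normal(-67/66, 7/22)
obs 10: x=3 → posterior Normal(-46/73, 21/73)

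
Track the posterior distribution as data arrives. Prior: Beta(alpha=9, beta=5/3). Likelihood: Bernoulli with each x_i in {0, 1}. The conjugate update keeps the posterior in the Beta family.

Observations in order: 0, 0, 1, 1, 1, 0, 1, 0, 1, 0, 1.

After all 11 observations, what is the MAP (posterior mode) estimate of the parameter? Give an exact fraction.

42/59

obs 1: x=0 → posterior Beta(9, 8/3)
obs 2: x=0 → posterior Beta(9, 11/3)
obs 3: x=1 → posterior Beta(10, 11/3)
obs 4: x=1 → posterior Beta(11, 11/3)
obs 5: x=1 → posterior Beta(12, 11/3)
obs 6: x=0 → posterior Beta(12, 14/3)
obs 7: x=1 → posterior Beta(13, 14/3)
obs 8: x=0 → posterior Beta(13, 17/3)
obs 9: x=1 → posterior Beta(14, 17/3)
obs 10: x=0 → posterior Beta(14, 20/3)
obs 11: x=1 → posterior Beta(15, 20/3)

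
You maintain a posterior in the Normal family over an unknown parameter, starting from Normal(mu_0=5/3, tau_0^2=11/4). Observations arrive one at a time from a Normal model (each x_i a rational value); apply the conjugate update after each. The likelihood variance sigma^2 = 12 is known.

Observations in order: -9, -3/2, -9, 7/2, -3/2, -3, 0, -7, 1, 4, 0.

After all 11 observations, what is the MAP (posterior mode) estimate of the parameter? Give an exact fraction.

obs 1: x=-9 → posterior Normal(-19/59, 132/59)
obs 2: x=-3/2 → posterior Normal(-71/140, 66/35)
obs 3: x=-9 → posterior Normal(-269/162, 44/27)
obs 4: x=7/2 → posterior Normal(-24/23, 33/23)
obs 5: x=-3/2 → posterior Normal(-225/206, 132/103)
obs 6: x=-3 → posterior Normal(-97/76, 22/19)
obs 7: x=0 → posterior Normal(-291/250, 132/125)
obs 8: x=-7 → posterior Normal(-445/272, 33/34)
obs 9: x=1 → posterior Normal(-141/98, 44/49)
obs 10: x=4 → posterior Normal(-335/316, 66/79)
obs 11: x=0 → posterior Normal(-335/338, 132/169)

-335/338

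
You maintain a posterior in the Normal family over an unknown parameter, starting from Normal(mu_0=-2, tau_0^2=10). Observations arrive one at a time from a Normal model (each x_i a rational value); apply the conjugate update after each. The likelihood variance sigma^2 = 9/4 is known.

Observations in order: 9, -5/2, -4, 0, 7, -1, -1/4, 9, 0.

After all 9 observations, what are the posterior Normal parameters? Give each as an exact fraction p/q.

mu_0=224/123, tau_0^2=10/41

obs 1: x=9 → posterior Normal(342/49, 90/49)
obs 2: x=-5/2 → posterior Normal(242/89, 90/89)
obs 3: x=-4 → posterior Normal(82/129, 30/43)
obs 4: x=0 → posterior Normal(82/169, 90/169)
obs 5: x=7 → posterior Normal(362/209, 90/209)
obs 6: x=-1 → posterior Normal(322/249, 30/83)
obs 7: x=-1/4 → posterior Normal(312/289, 90/289)
obs 8: x=9 → posterior Normal(96/47, 90/329)
obs 9: x=0 → posterior Normal(224/123, 10/41)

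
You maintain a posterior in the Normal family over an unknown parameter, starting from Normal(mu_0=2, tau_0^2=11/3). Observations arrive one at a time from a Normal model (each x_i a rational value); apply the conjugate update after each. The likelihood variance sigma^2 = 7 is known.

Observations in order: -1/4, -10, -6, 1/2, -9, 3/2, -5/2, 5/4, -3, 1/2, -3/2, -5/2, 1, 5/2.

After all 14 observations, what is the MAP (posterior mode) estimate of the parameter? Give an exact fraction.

obs 1: x=-1/4 → posterior Normal(157/128, 77/32)
obs 2: x=-10 → posterior Normal(-283/172, 77/43)
obs 3: x=-6 → posterior Normal(-547/216, 77/54)
obs 4: x=1/2 → posterior Normal(-105/52, 77/65)
obs 5: x=-9 → posterior Normal(-921/304, 77/76)
obs 6: x=3/2 → posterior Normal(-285/116, 77/87)
obs 7: x=-5/2 → posterior Normal(-965/392, 11/14)
obs 8: x=5/4 → posterior Normal(-455/218, 77/109)
obs 9: x=-3 → posterior Normal(-521/240, 77/120)
obs 10: x=1/2 → posterior Normal(-255/131, 77/131)
obs 11: x=-3/2 → posterior Normal(-543/284, 77/142)
obs 12: x=-5/2 → posterior Normal(-299/153, 77/153)
obs 13: x=1 → posterior Normal(-72/41, 77/164)
obs 14: x=5/2 → posterior Normal(-521/350, 11/25)

-521/350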